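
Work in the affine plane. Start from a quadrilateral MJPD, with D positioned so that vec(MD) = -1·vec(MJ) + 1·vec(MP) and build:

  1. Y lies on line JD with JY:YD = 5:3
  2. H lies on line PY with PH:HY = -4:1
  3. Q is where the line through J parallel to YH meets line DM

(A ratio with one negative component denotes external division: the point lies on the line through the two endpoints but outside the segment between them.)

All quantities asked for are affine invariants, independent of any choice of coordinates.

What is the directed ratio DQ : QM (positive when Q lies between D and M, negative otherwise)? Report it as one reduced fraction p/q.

Choose coordinates M = (0, 0), J = (1, 0), P = (0, 1), D = (-1, 1).
1. Y lies on line JD with JY:YD = 5:3 ⇒ Y = (-1/4, 5/8)
2. H lies on line PY with PH:HY = -4:1 ⇒ H = (-1/3, 1/2)
3. Q is where the line through J parallel to YH meets line DM ⇒ Q = (3/5, -3/5)
Q = D + t·(M−D) with t = 8/5, so DQ:QM = t:(1−t) = 8/5:-3/5

DQ:QM = -8/3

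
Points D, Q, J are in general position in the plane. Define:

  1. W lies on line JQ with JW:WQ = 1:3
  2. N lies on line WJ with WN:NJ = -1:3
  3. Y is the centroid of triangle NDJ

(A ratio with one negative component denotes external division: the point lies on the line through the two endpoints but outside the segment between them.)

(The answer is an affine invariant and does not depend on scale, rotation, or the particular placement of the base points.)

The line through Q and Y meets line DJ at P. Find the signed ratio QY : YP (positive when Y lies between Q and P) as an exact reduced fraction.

Assign D = (0, 0), Q = (1, 0), J = (0, 1) — the answer is frame-independent, so this choice is without loss of generality.
1. W lies on line JQ with JW:WQ = 1:3 ⇒ W = (1/4, 3/4)
2. N lies on line WJ with WN:NJ = -1:3 ⇒ N = (3/8, 5/8)
3. Y is the centroid of triangle NDJ ⇒ Y = (1/8, 13/24)
line QY meets DJ at P = (0, 13/21)
Y = Q + t·(P−Q) with t = 7/8, so QY:YP = 7/8:1/8

QY:YP = 7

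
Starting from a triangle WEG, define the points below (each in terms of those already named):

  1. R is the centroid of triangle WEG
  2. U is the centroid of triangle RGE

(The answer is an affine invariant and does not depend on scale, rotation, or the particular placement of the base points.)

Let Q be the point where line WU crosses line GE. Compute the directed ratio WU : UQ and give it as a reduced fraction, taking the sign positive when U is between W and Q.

WU:UQ = 8

Work in coordinates with W = (0, 0), E = (1, 0), G = (0, 1).
1. R is the centroid of triangle WEG ⇒ R = (1/3, 1/3)
2. U is the centroid of triangle RGE ⇒ U = (4/9, 4/9)
line WU meets GE at Q = (1/2, 1/2)
U = W + t·(Q−W) with t = 8/9, so WU:UQ = 8/9:1/9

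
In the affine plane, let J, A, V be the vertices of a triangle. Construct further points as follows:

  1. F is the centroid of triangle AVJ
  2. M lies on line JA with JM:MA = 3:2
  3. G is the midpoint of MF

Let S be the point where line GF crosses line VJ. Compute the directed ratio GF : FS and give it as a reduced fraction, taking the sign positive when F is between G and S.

GF:FS = 2/5

Set J = (0, 0), A = (1, 0), V = (0, 1); any affine frame gives the same invariant.
1. F is the centroid of triangle AVJ ⇒ F = (1/3, 1/3)
2. M lies on line JA with JM:MA = 3:2 ⇒ M = (3/5, 0)
3. G is the midpoint of MF ⇒ G = (7/15, 1/6)
line GF meets VJ at S = (0, 3/4)
F = G + t·(S−G) with t = 2/7, so GF:FS = 2/7:5/7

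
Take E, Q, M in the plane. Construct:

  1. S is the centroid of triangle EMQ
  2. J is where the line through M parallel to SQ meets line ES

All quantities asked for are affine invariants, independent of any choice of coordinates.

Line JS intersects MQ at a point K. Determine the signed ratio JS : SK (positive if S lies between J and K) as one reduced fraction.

JS:SK = -2

Assign E = (0, 0), Q = (1, 0), M = (0, 1) — the answer is frame-independent, so this choice is without loss of generality.
1. S is the centroid of triangle EMQ ⇒ S = (1/3, 1/3)
2. J is where the line through M parallel to SQ meets line ES ⇒ J = (2/3, 2/3)
line JS meets MQ at K = (1/2, 1/2)
S = J + t·(K−J) with t = 2, so JS:SK = 2:-1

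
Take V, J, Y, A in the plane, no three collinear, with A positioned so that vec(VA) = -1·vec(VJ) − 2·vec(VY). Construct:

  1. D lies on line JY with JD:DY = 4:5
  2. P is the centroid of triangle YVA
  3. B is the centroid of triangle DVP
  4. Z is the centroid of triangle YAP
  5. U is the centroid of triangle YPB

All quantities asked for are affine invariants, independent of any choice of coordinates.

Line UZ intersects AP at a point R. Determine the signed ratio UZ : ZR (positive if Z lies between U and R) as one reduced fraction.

Set V = (0, 0), J = (1, 0), Y = (0, 1), A = (-1, -2); any affine frame gives the same invariant.
1. D lies on line JY with JD:DY = 4:5 ⇒ D = (5/9, 4/9)
2. P is the centroid of triangle YVA ⇒ P = (-1/3, -1/3)
3. B is the centroid of triangle DVP ⇒ B = (2/27, 1/27)
4. Z is the centroid of triangle YAP ⇒ Z = (-4/9, -4/9)
5. U is the centroid of triangle YPB ⇒ U = (-7/81, 19/81)
line UZ meets AP at R = (-53/315, 5/63)
Z = U + t·(R−U) with t = 35/8, so UZ:ZR = 35/8:-27/8

UZ:ZR = -35/27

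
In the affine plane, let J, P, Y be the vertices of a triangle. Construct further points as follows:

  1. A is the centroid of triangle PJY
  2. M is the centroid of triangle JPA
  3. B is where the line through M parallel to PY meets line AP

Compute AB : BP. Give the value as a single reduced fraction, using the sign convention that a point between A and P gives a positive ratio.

Work in coordinates with J = (0, 0), P = (1, 0), Y = (0, 1).
1. A is the centroid of triangle PJY ⇒ A = (1/3, 1/3)
2. M is the centroid of triangle JPA ⇒ M = (4/9, 1/9)
3. B is where the line through M parallel to PY meets line AP ⇒ B = (1/9, 4/9)
B = A + t·(P−A) with t = -1/3, so AB:BP = t:(1−t) = -1/3:4/3

AB:BP = -1/4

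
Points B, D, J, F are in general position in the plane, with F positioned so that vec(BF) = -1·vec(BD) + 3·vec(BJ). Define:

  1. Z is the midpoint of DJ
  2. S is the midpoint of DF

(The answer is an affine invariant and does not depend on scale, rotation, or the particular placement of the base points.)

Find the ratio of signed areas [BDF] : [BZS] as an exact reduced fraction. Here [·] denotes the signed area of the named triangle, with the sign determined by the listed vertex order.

Set B = (0, 0), D = (1, 0), J = (0, 1), F = (-1, 3); any affine frame gives the same invariant.
1. Z is the midpoint of DJ ⇒ Z = (1/2, 1/2)
2. S is the midpoint of DF ⇒ S = (0, 3/2)
2·[BDF] = 3, 2·[BZS] = 3/4
[BDF]:[BZS] = 3:3/4 = 4

[BDF]:[BZS] = 4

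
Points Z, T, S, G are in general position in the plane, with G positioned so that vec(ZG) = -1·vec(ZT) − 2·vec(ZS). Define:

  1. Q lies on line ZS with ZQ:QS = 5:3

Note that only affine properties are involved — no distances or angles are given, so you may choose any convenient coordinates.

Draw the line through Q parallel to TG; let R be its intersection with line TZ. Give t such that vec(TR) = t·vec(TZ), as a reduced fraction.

t = 13/8

Work in coordinates with Z = (0, 0), T = (1, 0), S = (0, 1), G = (-1, -2).
1. Q lies on line ZS with ZQ:QS = 5:3 ⇒ Q = (0, 5/8)
through Q parallel to TG: direction (-2, -2); meets TZ at R = (-5/8, 0)
R = T + t·(Z−T) with t = 13/8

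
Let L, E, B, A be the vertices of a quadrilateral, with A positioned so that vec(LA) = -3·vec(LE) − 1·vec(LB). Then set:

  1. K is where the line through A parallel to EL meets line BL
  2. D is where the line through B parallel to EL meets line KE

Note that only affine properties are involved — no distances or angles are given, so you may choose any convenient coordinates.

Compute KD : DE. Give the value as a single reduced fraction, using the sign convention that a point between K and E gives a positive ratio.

KD:DE = -2

Assign L = (0, 0), E = (1, 0), B = (0, 1), A = (-3, -1) — the answer is frame-independent, so this choice is without loss of generality.
1. K is where the line through A parallel to EL meets line BL ⇒ K = (0, -1)
2. D is where the line through B parallel to EL meets line KE ⇒ D = (2, 1)
D = K + t·(E−K) with t = 2, so KD:DE = t:(1−t) = 2:-1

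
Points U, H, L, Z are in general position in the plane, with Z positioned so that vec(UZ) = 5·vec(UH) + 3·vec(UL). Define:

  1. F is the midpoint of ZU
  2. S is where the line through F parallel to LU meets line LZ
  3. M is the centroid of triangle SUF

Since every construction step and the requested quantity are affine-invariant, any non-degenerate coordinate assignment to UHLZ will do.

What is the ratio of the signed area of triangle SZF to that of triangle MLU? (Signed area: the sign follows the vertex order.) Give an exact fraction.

[SZF]:[MLU] = -3/4

Choose coordinates U = (0, 0), H = (1, 0), L = (0, 1), Z = (5, 3).
1. F is the midpoint of ZU ⇒ F = (5/2, 3/2)
2. S is where the line through F parallel to LU meets line LZ ⇒ S = (5/2, 2)
3. M is the centroid of triangle SUF ⇒ M = (5/3, 7/6)
2·[SZF] = -5/4, 2·[MLU] = 5/3
[SZF]:[MLU] = -5/4:5/3 = -3/4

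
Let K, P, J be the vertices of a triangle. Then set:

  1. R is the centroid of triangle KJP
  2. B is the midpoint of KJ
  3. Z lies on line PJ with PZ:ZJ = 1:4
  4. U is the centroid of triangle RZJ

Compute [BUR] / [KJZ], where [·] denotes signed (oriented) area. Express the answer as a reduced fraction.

[BUR]:[KJZ] = 1/12

Work in coordinates with K = (0, 0), P = (1, 0), J = (0, 1).
1. R is the centroid of triangle KJP ⇒ R = (1/3, 1/3)
2. B is the midpoint of KJ ⇒ B = (0, 1/2)
3. Z lies on line PJ with PZ:ZJ = 1:4 ⇒ Z = (4/5, 1/5)
4. U is the centroid of triangle RZJ ⇒ U = (17/45, 23/45)
2·[BUR] = -1/15, 2·[KJZ] = -4/5
[BUR]:[KJZ] = -1/15:-4/5 = 1/12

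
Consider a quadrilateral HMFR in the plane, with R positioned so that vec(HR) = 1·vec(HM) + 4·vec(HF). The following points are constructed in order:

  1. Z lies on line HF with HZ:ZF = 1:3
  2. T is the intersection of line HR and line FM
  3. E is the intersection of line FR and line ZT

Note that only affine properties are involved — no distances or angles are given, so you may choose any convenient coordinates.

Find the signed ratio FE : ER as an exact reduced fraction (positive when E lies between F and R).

FE:ER = -3/4

Assign H = (0, 0), M = (1, 0), F = (0, 1), R = (1, 4) — the answer is frame-independent, so this choice is without loss of generality.
1. Z lies on line HF with HZ:ZF = 1:3 ⇒ Z = (0, 1/4)
2. T is the intersection of line HR and line FM ⇒ T = (1/5, 4/5)
3. E is the intersection of line FR and line ZT ⇒ E = (-3, -8)
E = F + t·(R−F) with t = -3, so FE:ER = t:(1−t) = -3:4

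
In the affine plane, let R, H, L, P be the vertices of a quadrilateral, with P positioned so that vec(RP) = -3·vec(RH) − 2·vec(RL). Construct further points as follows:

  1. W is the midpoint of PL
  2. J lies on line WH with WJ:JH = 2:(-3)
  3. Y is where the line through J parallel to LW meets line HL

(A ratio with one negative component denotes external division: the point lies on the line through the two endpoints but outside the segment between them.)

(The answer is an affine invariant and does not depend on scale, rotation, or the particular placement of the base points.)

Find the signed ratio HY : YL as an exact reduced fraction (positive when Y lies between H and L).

Work in coordinates with R = (0, 0), H = (1, 0), L = (0, 1), P = (-3, -2).
1. W is the midpoint of PL ⇒ W = (-3/2, -1/2)
2. J lies on line WH with WJ:JH = 2:(-3) ⇒ J = (-13/2, -3/2)
3. Y is where the line through J parallel to LW meets line HL ⇒ Y = (-2, 3)
Y = H + t·(L−H) with t = 3, so HY:YL = t:(1−t) = 3:-2

HY:YL = -3/2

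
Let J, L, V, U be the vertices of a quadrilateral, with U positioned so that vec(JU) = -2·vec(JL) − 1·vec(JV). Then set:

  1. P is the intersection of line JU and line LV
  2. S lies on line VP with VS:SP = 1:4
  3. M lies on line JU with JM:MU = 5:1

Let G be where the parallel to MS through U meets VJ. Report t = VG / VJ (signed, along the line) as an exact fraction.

t = 1/9

Work in coordinates with J = (0, 0), L = (1, 0), V = (0, 1), U = (-2, -1).
1. P is the intersection of line JU and line LV ⇒ P = (2/3, 1/3)
2. S lies on line VP with VS:SP = 1:4 ⇒ S = (2/15, 13/15)
3. M lies on line JU with JM:MU = 5:1 ⇒ M = (-5/3, -5/6)
through U parallel to MS: direction (9/5, 17/10); meets VJ at G = (0, 8/9)
G = V + t·(J−V) with t = 1/9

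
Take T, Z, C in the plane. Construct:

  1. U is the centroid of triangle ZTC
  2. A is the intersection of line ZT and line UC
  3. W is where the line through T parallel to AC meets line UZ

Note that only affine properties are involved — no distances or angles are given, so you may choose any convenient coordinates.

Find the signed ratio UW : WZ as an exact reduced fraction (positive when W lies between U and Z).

UW:WZ = -1/2

Set T = (0, 0), Z = (1, 0), C = (0, 1); any affine frame gives the same invariant.
1. U is the centroid of triangle ZTC ⇒ U = (1/3, 1/3)
2. A is the intersection of line ZT and line UC ⇒ A = (1/2, 0)
3. W is where the line through T parallel to AC meets line UZ ⇒ W = (-1/3, 2/3)
W = U + t·(Z−U) with t = -1, so UW:WZ = t:(1−t) = -1:2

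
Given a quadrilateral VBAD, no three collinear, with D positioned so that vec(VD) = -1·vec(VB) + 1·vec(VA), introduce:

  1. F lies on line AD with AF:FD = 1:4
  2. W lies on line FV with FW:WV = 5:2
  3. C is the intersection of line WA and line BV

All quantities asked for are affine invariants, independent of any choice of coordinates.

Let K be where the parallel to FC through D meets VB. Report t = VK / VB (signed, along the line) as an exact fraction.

Set V = (0, 0), B = (1, 0), A = (0, 1), D = (-1, 1); any affine frame gives the same invariant.
1. F lies on line AD with AF:FD = 1:4 ⇒ F = (-1/5, 1)
2. W lies on line FV with FW:WV = 5:2 ⇒ W = (-2/35, 2/7)
3. C is the intersection of line WA and line BV ⇒ C = (-2/25, 0)
through D parallel to FC: direction (3/25, -1); meets VB at K = (-22/25, 0)
K = V + t·(B−V) with t = -22/25

t = -22/25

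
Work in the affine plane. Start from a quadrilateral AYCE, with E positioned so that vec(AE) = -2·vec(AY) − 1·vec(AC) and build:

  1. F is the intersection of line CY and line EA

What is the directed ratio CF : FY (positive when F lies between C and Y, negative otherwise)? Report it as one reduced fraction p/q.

Work in coordinates with A = (0, 0), Y = (1, 0), C = (0, 1), E = (-2, -1).
1. F is the intersection of line CY and line EA ⇒ F = (2/3, 1/3)
F = C + t·(Y−C) with t = 2/3, so CF:FY = t:(1−t) = 2/3:1/3

CF:FY = 2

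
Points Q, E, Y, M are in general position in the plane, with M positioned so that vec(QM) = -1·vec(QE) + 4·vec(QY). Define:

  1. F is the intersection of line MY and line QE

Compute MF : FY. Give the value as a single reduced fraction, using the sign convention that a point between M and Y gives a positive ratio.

Assign Q = (0, 0), E = (1, 0), Y = (0, 1), M = (-1, 4) — the answer is frame-independent, so this choice is without loss of generality.
1. F is the intersection of line MY and line QE ⇒ F = (1/3, 0)
F = M + t·(Y−M) with t = 4/3, so MF:FY = t:(1−t) = 4/3:-1/3

MF:FY = -4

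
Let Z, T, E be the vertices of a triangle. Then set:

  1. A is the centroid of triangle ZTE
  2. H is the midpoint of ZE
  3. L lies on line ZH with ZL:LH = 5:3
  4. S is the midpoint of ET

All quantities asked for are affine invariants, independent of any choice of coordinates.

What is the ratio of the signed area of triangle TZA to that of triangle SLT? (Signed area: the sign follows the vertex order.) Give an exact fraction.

Set Z = (0, 0), T = (1, 0), E = (0, 1); any affine frame gives the same invariant.
1. A is the centroid of triangle ZTE ⇒ A = (1/3, 1/3)
2. H is the midpoint of ZE ⇒ H = (0, 1/2)
3. L lies on line ZH with ZL:LH = 5:3 ⇒ L = (0, 5/16)
4. S is the midpoint of ET ⇒ S = (1/2, 1/2)
2·[TZA] = -1/3, 2·[SLT] = 11/32
[TZA]:[SLT] = -1/3:11/32 = -32/33

[TZA]:[SLT] = -32/33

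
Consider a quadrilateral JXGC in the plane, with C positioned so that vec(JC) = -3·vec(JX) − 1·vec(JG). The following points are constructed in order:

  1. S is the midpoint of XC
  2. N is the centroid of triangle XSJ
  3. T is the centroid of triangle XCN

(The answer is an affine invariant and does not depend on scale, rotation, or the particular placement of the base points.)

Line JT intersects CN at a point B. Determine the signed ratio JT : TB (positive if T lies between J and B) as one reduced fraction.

JT:TB = -11/2

Work in coordinates with J = (0, 0), X = (1, 0), G = (0, 1), C = (-3, -1).
1. S is the midpoint of XC ⇒ S = (-1, -1/2)
2. N is the centroid of triangle XSJ ⇒ N = (0, -1/6)
3. T is the centroid of triangle XCN ⇒ T = (-2/3, -7/18)
line JT meets CN at B = (-6/11, -7/22)
T = J + t·(B−J) with t = 11/9, so JT:TB = 11/9:-2/9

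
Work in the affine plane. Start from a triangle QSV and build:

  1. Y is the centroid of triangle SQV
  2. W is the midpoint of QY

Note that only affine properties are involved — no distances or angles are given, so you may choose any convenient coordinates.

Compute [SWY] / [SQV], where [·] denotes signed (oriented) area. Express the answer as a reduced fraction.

Assign Q = (0, 0), S = (1, 0), V = (0, 1) — the answer is frame-independent, so this choice is without loss of generality.
1. Y is the centroid of triangle SQV ⇒ Y = (1/3, 1/3)
2. W is the midpoint of QY ⇒ W = (1/6, 1/6)
2·[SWY] = -1/6, 2·[SQV] = -1
[SWY]:[SQV] = -1/6:-1 = 1/6

[SWY]:[SQV] = 1/6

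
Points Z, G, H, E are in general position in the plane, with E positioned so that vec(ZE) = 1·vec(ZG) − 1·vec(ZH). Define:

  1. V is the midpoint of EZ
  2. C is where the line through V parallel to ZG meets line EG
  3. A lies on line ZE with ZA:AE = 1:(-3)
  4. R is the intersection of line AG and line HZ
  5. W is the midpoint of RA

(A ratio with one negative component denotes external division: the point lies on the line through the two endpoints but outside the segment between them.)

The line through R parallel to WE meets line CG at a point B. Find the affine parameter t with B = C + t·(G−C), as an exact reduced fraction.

Choose coordinates Z = (0, 0), G = (1, 0), H = (0, 1), E = (1, -1).
1. V is the midpoint of EZ ⇒ V = (1/2, -1/2)
2. C is where the line through V parallel to ZG meets line EG ⇒ C = (1, -1/2)
3. A lies on line ZE with ZA:AE = 1:(-3) ⇒ A = (-1/2, 1/2)
4. R is the intersection of line AG and line HZ ⇒ R = (0, 1/3)
5. W is the midpoint of RA ⇒ W = (-1/4, 5/12)
through R parallel to WE: direction (5/4, -17/12); meets CG at B = (1, -4/5)
B = C + t·(G−C) with t = -3/5

t = -3/5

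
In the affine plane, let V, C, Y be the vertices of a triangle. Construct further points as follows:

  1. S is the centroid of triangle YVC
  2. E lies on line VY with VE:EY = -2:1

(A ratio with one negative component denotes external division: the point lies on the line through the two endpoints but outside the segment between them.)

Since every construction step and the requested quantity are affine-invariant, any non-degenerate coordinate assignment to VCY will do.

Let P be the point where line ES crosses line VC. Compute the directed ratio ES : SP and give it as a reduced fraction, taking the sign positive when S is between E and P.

Set V = (0, 0), C = (1, 0), Y = (0, 1); any affine frame gives the same invariant.
1. S is the centroid of triangle YVC ⇒ S = (1/3, 1/3)
2. E lies on line VY with VE:EY = -2:1 ⇒ E = (0, 2)
line ES meets VC at P = (2/5, 0)
S = E + t·(P−E) with t = 5/6, so ES:SP = 5/6:1/6

ES:SP = 5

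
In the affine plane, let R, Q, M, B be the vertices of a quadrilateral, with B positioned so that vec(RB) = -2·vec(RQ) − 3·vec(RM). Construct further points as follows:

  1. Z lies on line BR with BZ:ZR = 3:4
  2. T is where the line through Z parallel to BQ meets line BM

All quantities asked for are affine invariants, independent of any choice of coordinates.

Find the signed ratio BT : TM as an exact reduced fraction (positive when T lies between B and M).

Choose coordinates R = (0, 0), Q = (1, 0), M = (0, 1), B = (-2, -3).
1. Z lies on line BR with BZ:ZR = 3:4 ⇒ Z = (-8/7, -12/7)
2. T is where the line through Z parallel to BQ meets line BM ⇒ T = (-11/7, -15/7)
T = B + t·(M−B) with t = 3/14, so BT:TM = t:(1−t) = 3/14:11/14

BT:TM = 3/11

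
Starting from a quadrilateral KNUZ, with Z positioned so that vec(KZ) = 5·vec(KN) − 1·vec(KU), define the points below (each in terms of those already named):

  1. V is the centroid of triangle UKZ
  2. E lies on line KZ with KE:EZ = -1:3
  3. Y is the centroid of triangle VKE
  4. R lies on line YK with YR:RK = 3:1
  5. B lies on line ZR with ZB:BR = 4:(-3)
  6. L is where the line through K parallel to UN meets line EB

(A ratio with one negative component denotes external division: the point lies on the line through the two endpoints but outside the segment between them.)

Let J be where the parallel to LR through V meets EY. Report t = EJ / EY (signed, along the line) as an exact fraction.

t = 314/159

Set K = (0, 0), N = (1, 0), U = (0, 1), Z = (5, -1); any affine frame gives the same invariant.
1. V is the centroid of triangle UKZ ⇒ V = (5/3, 0)
2. E lies on line KZ with KE:EZ = -1:3 ⇒ E = (-5/2, 1/2)
3. Y is the centroid of triangle VKE ⇒ Y = (-5/18, 1/6)
4. R lies on line YK with YR:RK = 3:1 ⇒ R = (-5/72, 1/24)
5. B lies on line ZR with ZB:BR = 4:(-3) ⇒ B = (-275/18, 19/6)
6. L is where the line through K parallel to UN meets line EB ⇒ L = (5/182, -5/182)
through V parallel to LR: direction (-635/6552, 151/2184); meets EY at J = (5405/2862, -151/954)
J = E + t·(Y−E) with t = 314/159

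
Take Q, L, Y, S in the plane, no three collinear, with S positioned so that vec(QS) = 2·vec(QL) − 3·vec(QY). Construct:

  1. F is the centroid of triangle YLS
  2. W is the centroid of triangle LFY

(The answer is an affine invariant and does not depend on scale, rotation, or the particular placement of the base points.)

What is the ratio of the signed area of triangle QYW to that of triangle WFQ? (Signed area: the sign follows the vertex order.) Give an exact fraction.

Set Q = (0, 0), L = (1, 0), Y = (0, 1), S = (2, -3); any affine frame gives the same invariant.
1. F is the centroid of triangle YLS ⇒ F = (1, -2/3)
2. W is the centroid of triangle LFY ⇒ W = (2/3, 1/9)
2·[QYW] = -2/3, 2·[WFQ] = -5/9
[QYW]:[WFQ] = -2/3:-5/9 = 6/5

[QYW]:[WFQ] = 6/5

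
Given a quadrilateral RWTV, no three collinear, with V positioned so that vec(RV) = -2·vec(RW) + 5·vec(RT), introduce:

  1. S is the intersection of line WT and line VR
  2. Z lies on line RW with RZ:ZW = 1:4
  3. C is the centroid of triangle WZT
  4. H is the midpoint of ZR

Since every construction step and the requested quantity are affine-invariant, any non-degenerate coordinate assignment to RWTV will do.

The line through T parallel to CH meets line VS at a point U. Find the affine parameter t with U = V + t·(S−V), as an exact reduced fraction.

Set R = (0, 0), W = (1, 0), T = (0, 1), V = (-2, 5); any affine frame gives the same invariant.
1. S is the intersection of line WT and line VR ⇒ S = (-2/3, 5/3)
2. Z lies on line RW with RZ:ZW = 1:4 ⇒ Z = (1/5, 0)
3. C is the centroid of triangle WZT ⇒ C = (2/5, 1/3)
4. H is the midpoint of ZR ⇒ H = (1/10, 0)
through T parallel to CH: direction (-3/10, -1/3); meets VS at U = (-18/65, 9/13)
U = V + t·(S−V) with t = 84/65

t = 84/65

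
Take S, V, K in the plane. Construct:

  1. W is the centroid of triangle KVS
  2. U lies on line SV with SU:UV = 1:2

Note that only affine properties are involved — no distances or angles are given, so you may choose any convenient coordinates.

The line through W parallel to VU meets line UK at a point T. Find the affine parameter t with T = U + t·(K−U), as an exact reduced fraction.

Assign S = (0, 0), V = (1, 0), K = (0, 1) — the answer is frame-independent, so this choice is without loss of generality.
1. W is the centroid of triangle KVS ⇒ W = (1/3, 1/3)
2. U lies on line SV with SU:UV = 1:2 ⇒ U = (1/3, 0)
through W parallel to VU: direction (-2/3, 0); meets UK at T = (2/9, 1/3)
T = U + t·(K−U) with t = 1/3

t = 1/3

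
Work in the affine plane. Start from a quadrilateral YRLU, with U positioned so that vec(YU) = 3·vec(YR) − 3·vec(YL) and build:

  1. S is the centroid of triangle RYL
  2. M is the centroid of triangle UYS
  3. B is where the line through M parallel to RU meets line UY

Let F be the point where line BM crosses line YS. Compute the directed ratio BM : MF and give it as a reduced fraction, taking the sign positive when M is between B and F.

BM:MF = 5/9

Work in coordinates with Y = (0, 0), R = (1, 0), L = (0, 1), U = (3, -3).
1. S is the centroid of triangle RYL ⇒ S = (1/3, 1/3)
2. M is the centroid of triangle UYS ⇒ M = (10/9, -8/9)
3. B is where the line through M parallel to RU meets line UY ⇒ B = (14/9, -14/9)
line BM meets YS at F = (14/45, 14/45)
M = B + t·(F−B) with t = 5/14, so BM:MF = 5/14:9/14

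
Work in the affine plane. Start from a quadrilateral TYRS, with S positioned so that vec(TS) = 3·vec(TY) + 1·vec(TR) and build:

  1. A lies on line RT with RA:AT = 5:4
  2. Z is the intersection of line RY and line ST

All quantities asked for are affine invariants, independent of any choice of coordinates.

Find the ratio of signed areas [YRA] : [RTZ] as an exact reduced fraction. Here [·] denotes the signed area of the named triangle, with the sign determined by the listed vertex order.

Choose coordinates T = (0, 0), Y = (1, 0), R = (0, 1), S = (3, 1).
1. A lies on line RT with RA:AT = 5:4 ⇒ A = (0, 4/9)
2. Z is the intersection of line RY and line ST ⇒ Z = (3/4, 1/4)
2·[YRA] = 5/9, 2·[RTZ] = 3/4
[YRA]:[RTZ] = 5/9:3/4 = 20/27

[YRA]:[RTZ] = 20/27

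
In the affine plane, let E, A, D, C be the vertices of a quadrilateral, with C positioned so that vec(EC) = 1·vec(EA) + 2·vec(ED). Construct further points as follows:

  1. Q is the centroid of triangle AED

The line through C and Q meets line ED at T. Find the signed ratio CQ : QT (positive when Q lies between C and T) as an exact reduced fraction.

CQ:QT = 2

Assign E = (0, 0), A = (1, 0), D = (0, 1), C = (1, 2) — the answer is frame-independent, so this choice is without loss of generality.
1. Q is the centroid of triangle AED ⇒ Q = (1/3, 1/3)
line CQ meets ED at T = (0, -1/2)
Q = C + t·(T−C) with t = 2/3, so CQ:QT = 2/3:1/3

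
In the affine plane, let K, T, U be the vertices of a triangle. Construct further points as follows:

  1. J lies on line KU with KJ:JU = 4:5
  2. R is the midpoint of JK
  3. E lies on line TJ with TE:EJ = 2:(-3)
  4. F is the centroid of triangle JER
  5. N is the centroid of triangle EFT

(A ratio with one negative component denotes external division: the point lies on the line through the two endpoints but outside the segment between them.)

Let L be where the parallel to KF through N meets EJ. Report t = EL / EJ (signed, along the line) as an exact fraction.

Set K = (0, 0), T = (1, 0), U = (0, 1); any affine frame gives the same invariant.
1. J lies on line KU with KJ:JU = 4:5 ⇒ J = (0, 4/9)
2. R is the midpoint of JK ⇒ R = (0, 2/9)
3. E lies on line TJ with TE:EJ = 2:(-3) ⇒ E = (3, -8/9)
4. F is the centroid of triangle JER ⇒ F = (1, -2/27)
5. N is the centroid of triangle EFT ⇒ N = (5/3, -26/81)
through N parallel to KF: direction (1, -2/27); meets EJ at L = (26/15, -44/135)
L = E + t·(J−E) with t = 19/45

t = 19/45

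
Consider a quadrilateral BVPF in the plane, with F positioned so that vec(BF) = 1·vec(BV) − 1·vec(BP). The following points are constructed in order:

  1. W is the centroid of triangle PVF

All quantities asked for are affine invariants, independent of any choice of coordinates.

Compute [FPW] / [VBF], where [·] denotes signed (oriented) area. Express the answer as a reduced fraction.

[FPW]:[VBF] = -1/3

Assign B = (0, 0), V = (1, 0), P = (0, 1), F = (1, -1) — the answer is frame-independent, so this choice is without loss of generality.
1. W is the centroid of triangle PVF ⇒ W = (2/3, 0)
2·[FPW] = -1/3, 2·[VBF] = 1
[FPW]:[VBF] = -1/3:1 = -1/3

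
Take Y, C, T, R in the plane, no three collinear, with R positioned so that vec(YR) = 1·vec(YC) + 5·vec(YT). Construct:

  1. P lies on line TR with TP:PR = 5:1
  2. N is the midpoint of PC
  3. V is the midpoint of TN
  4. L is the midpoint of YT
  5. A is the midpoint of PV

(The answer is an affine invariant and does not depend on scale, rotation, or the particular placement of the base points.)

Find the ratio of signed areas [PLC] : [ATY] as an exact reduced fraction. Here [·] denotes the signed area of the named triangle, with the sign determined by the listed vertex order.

[PLC]:[ATY] = 204/31

Choose coordinates Y = (0, 0), C = (1, 0), T = (0, 1), R = (1, 5).
1. P lies on line TR with TP:PR = 5:1 ⇒ P = (5/6, 13/3)
2. N is the midpoint of PC ⇒ N = (11/12, 13/6)
3. V is the midpoint of TN ⇒ V = (11/24, 19/12)
4. L is the midpoint of YT ⇒ L = (0, 1/2)
5. A is the midpoint of PV ⇒ A = (31/48, 71/24)
2·[PLC] = 17/4, 2·[ATY] = 31/48
[PLC]:[ATY] = 17/4:31/48 = 204/31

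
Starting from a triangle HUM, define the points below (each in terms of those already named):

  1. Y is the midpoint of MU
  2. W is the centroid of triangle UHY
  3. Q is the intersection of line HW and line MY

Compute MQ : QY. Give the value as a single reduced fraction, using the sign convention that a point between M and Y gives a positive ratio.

Set H = (0, 0), U = (1, 0), M = (0, 1); any affine frame gives the same invariant.
1. Y is the midpoint of MU ⇒ Y = (1/2, 1/2)
2. W is the centroid of triangle UHY ⇒ W = (1/2, 1/6)
3. Q is the intersection of line HW and line MY ⇒ Q = (3/4, 1/4)
Q = M + t·(Y−M) with t = 3/2, so MQ:QY = t:(1−t) = 3/2:-1/2

MQ:QY = -3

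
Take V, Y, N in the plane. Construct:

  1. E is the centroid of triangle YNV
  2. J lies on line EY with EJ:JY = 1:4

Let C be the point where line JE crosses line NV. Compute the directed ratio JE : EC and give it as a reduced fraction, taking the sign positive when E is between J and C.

JE:EC = 2/5

Set V = (0, 0), Y = (1, 0), N = (0, 1); any affine frame gives the same invariant.
1. E is the centroid of triangle YNV ⇒ E = (1/3, 1/3)
2. J lies on line EY with EJ:JY = 1:4 ⇒ J = (7/15, 4/15)
line JE meets NV at C = (0, 1/2)
E = J + t·(C−J) with t = 2/7, so JE:EC = 2/7:5/7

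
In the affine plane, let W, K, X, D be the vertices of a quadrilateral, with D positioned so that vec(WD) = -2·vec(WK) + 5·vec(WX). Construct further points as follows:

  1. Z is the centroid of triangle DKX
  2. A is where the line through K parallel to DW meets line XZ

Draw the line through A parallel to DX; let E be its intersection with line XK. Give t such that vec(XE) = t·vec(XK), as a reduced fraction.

t = 3

Choose coordinates W = (0, 0), K = (1, 0), X = (0, 1), D = (-2, 5).
1. Z is the centroid of triangle DKX ⇒ Z = (-1/3, 2)
2. A is where the line through K parallel to DW meets line XZ ⇒ A = (-3, 10)
through A parallel to DX: direction (2, -4); meets XK at E = (3, -2)
E = X + t·(K−X) with t = 3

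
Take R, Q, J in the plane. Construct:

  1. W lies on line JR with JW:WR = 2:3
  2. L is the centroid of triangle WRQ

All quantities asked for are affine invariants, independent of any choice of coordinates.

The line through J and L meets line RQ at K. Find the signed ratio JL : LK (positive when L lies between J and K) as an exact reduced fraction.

Choose coordinates R = (0, 0), Q = (1, 0), J = (0, 1).
1. W lies on line JR with JW:WR = 2:3 ⇒ W = (0, 3/5)
2. L is the centroid of triangle WRQ ⇒ L = (1/3, 1/5)
line JL meets RQ at K = (5/12, 0)
L = J + t·(K−J) with t = 4/5, so JL:LK = 4/5:1/5

JL:LK = 4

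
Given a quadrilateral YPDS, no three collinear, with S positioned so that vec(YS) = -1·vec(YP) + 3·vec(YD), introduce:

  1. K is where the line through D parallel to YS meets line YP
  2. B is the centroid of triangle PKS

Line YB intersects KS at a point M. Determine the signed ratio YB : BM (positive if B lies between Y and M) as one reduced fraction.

Work in coordinates with Y = (0, 0), P = (1, 0), D = (0, 1), S = (-1, 3).
1. K is where the line through D parallel to YS meets line YP ⇒ K = (1/3, 0)
2. B is the centroid of triangle PKS ⇒ B = (1/9, 1)
line YB meets KS at M = (1/15, 3/5)
B = Y + t·(M−Y) with t = 5/3, so YB:BM = 5/3:-2/3

YB:BM = -5/2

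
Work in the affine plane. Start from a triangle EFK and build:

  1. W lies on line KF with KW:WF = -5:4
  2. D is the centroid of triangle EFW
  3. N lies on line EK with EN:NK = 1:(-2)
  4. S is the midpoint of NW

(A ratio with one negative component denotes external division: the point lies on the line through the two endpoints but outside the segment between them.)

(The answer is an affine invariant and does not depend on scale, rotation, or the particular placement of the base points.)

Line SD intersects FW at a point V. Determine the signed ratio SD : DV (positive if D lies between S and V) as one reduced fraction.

Choose coordinates E = (0, 0), F = (1, 0), K = (0, 1).
1. W lies on line KF with KW:WF = -5:4 ⇒ W = (5, -4)
2. D is the centroid of triangle EFW ⇒ D = (2, -4/3)
3. N lies on line EK with EN:NK = 1:(-2) ⇒ N = (0, -1)
4. S is the midpoint of NW ⇒ S = (5/2, -5/2)
line SD meets FW at V = (7/4, -3/4)
D = S + t·(V−S) with t = 2/3, so SD:DV = 2/3:1/3

SD:DV = 2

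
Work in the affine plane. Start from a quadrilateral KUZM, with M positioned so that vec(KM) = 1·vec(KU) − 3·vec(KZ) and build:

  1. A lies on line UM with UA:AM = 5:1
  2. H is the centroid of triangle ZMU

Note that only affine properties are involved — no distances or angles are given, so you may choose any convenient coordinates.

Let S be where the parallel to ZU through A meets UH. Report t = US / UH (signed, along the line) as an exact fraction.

Assign K = (0, 0), U = (1, 0), Z = (0, 1), M = (1, -3) — the answer is frame-independent, so this choice is without loss of generality.
1. A lies on line UM with UA:AM = 5:1 ⇒ A = (1, -5/2)
2. H is the centroid of triangle ZMU ⇒ H = (2/3, -2/3)
through A parallel to ZU: direction (1, -1); meets UH at S = (1/6, -5/3)
S = U + t·(H−U) with t = 5/2

t = 5/2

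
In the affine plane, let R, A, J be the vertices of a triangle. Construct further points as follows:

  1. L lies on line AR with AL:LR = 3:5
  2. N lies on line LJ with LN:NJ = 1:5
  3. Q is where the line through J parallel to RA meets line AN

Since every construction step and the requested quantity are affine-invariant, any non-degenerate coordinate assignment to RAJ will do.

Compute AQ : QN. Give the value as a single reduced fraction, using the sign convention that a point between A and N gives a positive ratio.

AQ:QN = -6/5

Work in coordinates with R = (0, 0), A = (1, 0), J = (0, 1).
1. L lies on line AR with AL:LR = 3:5 ⇒ L = (5/8, 0)
2. N lies on line LJ with LN:NJ = 1:5 ⇒ N = (25/48, 1/6)
3. Q is where the line through J parallel to RA meets line AN ⇒ Q = (-15/8, 1)
Q = A + t·(N−A) with t = 6, so AQ:QN = t:(1−t) = 6:-5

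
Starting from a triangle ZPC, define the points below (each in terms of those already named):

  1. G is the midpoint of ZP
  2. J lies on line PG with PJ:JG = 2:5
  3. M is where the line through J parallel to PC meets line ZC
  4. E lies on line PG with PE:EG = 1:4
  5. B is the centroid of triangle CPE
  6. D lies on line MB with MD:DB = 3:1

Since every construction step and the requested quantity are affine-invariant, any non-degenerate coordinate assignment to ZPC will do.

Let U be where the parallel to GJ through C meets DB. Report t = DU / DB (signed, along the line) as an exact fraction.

Work in coordinates with Z = (0, 0), P = (1, 0), C = (0, 1).
1. G is the midpoint of ZP ⇒ G = (1/2, 0)
2. J lies on line PG with PJ:JG = 2:5 ⇒ J = (6/7, 0)
3. M is where the line through J parallel to PC meets line ZC ⇒ M = (0, 6/7)
4. E lies on line PG with PE:EG = 1:4 ⇒ E = (9/10, 0)
5. B is the centroid of triangle CPE ⇒ B = (19/30, 1/3)
6. D lies on line MB with MD:DB = 3:1 ⇒ D = (19/40, 13/28)
through C parallel to GJ: direction (5/14, 0); meets DB at U = (-19/110, 1)
U = D + t·(B−D) with t = -45/11

t = -45/11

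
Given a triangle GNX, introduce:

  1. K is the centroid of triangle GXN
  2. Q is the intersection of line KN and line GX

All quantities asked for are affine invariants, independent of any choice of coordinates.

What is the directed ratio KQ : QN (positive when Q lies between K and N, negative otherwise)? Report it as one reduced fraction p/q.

Set G = (0, 0), N = (1, 0), X = (0, 1); any affine frame gives the same invariant.
1. K is the centroid of triangle GXN ⇒ K = (1/3, 1/3)
2. Q is the intersection of line KN and line GX ⇒ Q = (0, 1/2)
Q = K + t·(N−K) with t = -1/2, so KQ:QN = t:(1−t) = -1/2:3/2

KQ:QN = -1/3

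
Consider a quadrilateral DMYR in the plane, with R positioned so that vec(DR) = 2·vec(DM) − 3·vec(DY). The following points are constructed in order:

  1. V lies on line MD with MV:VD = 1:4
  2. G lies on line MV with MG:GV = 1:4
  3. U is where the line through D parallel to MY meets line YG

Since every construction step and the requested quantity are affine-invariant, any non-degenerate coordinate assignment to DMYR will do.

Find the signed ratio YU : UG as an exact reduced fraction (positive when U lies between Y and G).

YU:UG = -25/24

Assign D = (0, 0), M = (1, 0), Y = (0, 1), R = (2, -3) — the answer is frame-independent, so this choice is without loss of generality.
1. V lies on line MD with MV:VD = 1:4 ⇒ V = (4/5, 0)
2. G lies on line MV with MG:GV = 1:4 ⇒ G = (24/25, 0)
3. U is where the line through D parallel to MY meets line YG ⇒ U = (24, -24)
U = Y + t·(G−Y) with t = 25, so YU:UG = t:(1−t) = 25:-24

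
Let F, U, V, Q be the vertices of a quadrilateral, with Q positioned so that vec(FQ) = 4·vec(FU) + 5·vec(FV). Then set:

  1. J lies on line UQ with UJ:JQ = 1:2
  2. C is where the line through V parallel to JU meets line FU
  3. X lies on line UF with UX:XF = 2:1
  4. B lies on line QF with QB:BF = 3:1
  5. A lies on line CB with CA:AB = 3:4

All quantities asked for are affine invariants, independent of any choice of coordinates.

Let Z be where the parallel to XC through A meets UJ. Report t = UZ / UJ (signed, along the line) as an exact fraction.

Assign F = (0, 0), U = (1, 0), V = (0, 1), Q = (4, 5) — the answer is frame-independent, so this choice is without loss of generality.
1. J lies on line UQ with UJ:JQ = 1:2 ⇒ J = (2, 5/3)
2. C is where the line through V parallel to JU meets line FU ⇒ C = (-3/5, 0)
3. X lies on line UF with UX:XF = 2:1 ⇒ X = (1/3, 0)
4. B lies on line QF with QB:BF = 3:1 ⇒ B = (1, 5/4)
5. A lies on line CB with CA:AB = 3:4 ⇒ A = (3/35, 15/28)
through A parallel to XC: direction (-14/15, 0); meets UJ at Z = (37/28, 15/28)
Z = U + t·(J−U) with t = 9/28

t = 9/28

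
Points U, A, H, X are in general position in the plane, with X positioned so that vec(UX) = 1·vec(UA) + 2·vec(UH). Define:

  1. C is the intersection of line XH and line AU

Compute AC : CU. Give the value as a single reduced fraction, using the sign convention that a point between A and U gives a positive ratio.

AC:CU = -2

Assign U = (0, 0), A = (1, 0), H = (0, 1), X = (1, 2) — the answer is frame-independent, so this choice is without loss of generality.
1. C is the intersection of line XH and line AU ⇒ C = (-1, 0)
C = A + t·(U−A) with t = 2, so AC:CU = t:(1−t) = 2:-1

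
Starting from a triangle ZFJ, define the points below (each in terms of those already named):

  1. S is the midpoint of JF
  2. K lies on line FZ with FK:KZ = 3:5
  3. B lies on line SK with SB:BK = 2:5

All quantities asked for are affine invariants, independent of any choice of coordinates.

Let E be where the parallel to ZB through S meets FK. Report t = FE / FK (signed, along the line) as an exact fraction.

t = 10/3

Assign Z = (0, 0), F = (1, 0), J = (0, 1) — the answer is frame-independent, so this choice is without loss of generality.
1. S is the midpoint of JF ⇒ S = (1/2, 1/2)
2. K lies on line FZ with FK:KZ = 3:5 ⇒ K = (5/8, 0)
3. B lies on line SK with SB:BK = 2:5 ⇒ B = (15/28, 5/14)
through S parallel to ZB: direction (15/28, 5/14); meets FK at E = (-1/4, 0)
E = F + t·(K−F) with t = 10/3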